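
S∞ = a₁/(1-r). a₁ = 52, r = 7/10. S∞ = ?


S∞ = a₁/(1-r) = 52/(1 - 7/10)
= 52/(3/10)
= 520/3

S∞ = 520/3


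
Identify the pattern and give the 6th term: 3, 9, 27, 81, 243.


Pattern: geometric (r=3)
Terms: 3, 9, 27, 81, 243
Next term = 729

Next term = 729


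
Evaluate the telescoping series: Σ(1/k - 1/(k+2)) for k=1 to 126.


Telescoping with gap 2: two head and two tail terms survive.
= (1 + 1/2) - (1/127 + 1/128)
= 3/2 - 1/127 - 1/128 = 24129/16256

Sum = 24129/16256


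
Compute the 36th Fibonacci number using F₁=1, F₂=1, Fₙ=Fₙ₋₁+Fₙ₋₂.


Fibonacci sequence: 1, 1, 2, 3, 5, 8, 13, 21, 34, 55, 89, ...
F(36) = 14930352

F(36) = 14930352


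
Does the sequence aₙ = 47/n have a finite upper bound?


a₁ = 47, a₂ = 47/2, a₃ = 47/3, ...
0 < aₙ ≤ 47 for all n ≥ 1
Lower bound: 0, Upper bound: 47
The sequence IS bounded

Bounded (0 < aₙ ≤ 47)


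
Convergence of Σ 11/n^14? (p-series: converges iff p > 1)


p-series test: Σ c/n^p converges if p > 1, diverges if p ≤ 1 (constant c > 0 doesn't affect convergence).
p = 14
14 > 1 → CONVERGES

Converges (p = 14 > 1)


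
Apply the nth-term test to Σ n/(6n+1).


lim(n→∞) n/(6n+1) = 1/6 = 1/6  (divide numerator and denominator by n)
lim aₙ = 1/6 ≠ 0 → series DIVERGES

Diverges (lim aₙ = 1/6 ≠ 0)


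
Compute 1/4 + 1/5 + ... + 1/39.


Σₖ₌4^39 1/k = 1/4 + 1/5 + 1/6 + ... + 1/39
= 1175546778977833/485721041551200
≈ 2.4202

Sum = 1175546778977833/485721041551200 ≈ 2.4202


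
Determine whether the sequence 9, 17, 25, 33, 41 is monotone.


Differences: 8, 8, 8, 8
All differences > 0 → strictly INCREASING

Monotonically increasing


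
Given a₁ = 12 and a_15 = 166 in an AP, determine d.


d = (aₙ - a₁)/(n-1)
= (166 - 12)/(15-1)
= 154/14 = 11

d = 11


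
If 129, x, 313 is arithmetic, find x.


AM = (129 + 313)/2 = 442/2 = 221

AM = 221


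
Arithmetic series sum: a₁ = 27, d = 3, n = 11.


aₙ = 27 + (11-1)×3 = 57
Sₙ = n(a₁+aₙ)/2 = 11×(27+57)/2
= 11×84/2 = 462

S_11 = 462


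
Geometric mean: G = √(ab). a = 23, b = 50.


GM = √(23×50) = √1150 = 33.9116

GM = 33.9116


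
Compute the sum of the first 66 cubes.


n(n+1)/2 = 66×67/2 = 2211
Σk³ = 2211² = 4888521

Σk³ = 4888521


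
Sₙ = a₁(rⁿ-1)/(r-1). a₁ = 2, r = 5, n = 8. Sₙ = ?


Sₙ = 2×(5^8 - 1)/(5 - 1)
= 2×(390625 - 1)/4
= 2×390624/4
= 195312

S_8 = 195312


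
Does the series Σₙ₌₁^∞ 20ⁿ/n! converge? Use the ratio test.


aₙ = 20^n/n!
a_{n+1}/aₙ = 20^(n+1)/(n+1)! × n!/20^n
= 20/(n+1)
L = lim(n→∞) 20/(n+1) = 0
L < 1 → series CONVERGES

Converges (ratio test: L = 0 < 1)


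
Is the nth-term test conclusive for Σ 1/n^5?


lim(n→∞) 1/n^5 = 0
lim aₙ = 0 → nth-term test is INCONCLUSIVE
(Need other tests; this is actually a convergent p-series with p=5 > 1)

Inconclusive (lim aₙ = 0; need another test)


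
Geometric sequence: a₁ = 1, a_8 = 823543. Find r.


r^(n-1) = aₙ/a₁
r^7 = 823543/1 = 823543
r = 823543^(1/7)
= 7

r = 7


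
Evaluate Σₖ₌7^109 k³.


Σₖ₌7^109 k³ = [109·110/2]² − [6·7/2]²
= 35940025 − 441 = 35939584

Σk³ = 35939584


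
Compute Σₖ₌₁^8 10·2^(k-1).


Sₙ = 10×(2^8 - 1)/(2 - 1)
= 10×(256 - 1)/1
= 10×255/1
= 2550

S_8 = 2550


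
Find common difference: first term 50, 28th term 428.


d = (aₙ - a₁)/(n-1)
= (428 - 50)/(28-1)
= 378/27 = 14

d = 14


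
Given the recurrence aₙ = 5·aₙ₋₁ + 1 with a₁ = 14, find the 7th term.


Computing step by step:
a_1 = 14
a_2 = 71
a_3 = 356
a_4 = 1781
a_5 = 8906
a_6 = 44531
a_7 = 222656


a_7 = 222656


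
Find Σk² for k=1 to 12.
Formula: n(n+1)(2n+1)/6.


n = 12
n(n+1)(2n+1)/6 = 12×13×25/6
= 3900/6 = 650

Σk² = 650


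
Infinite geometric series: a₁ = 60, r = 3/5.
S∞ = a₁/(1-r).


S∞ = a₁/(1-r) = 60/(1 - 3/5)
= 60/(2/5)
= 150

S∞ = 150


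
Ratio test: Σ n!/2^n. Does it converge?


aₙ = n!/2^n
a_{n+1}/aₙ = (n+1)!/2^(n+1) × 2^n/n!
= (n+1)/2
L = lim(n→∞) (n+1)/2 = ∞
L > 1 → series DIVERGES

Diverges (ratio test: L = ∞ > 1)


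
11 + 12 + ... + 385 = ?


Σₖ₌11^385 k = Σₖ₌₁^385 k − Σₖ₌₁^10 k
= 385·386/2 − 10·11/2
= 74305 − 55 = 74250

Σk = 74250


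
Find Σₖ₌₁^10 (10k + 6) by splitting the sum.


Σ(10k+6) = 10·Σk + 6·n
= 10·55 + 6·10
= 550 + 60 = 610

Σ = 610


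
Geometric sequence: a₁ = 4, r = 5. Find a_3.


aₙ = a₁·r^(n-1)
= 4×5^2
= 4×25
= 100

a_3 = 100


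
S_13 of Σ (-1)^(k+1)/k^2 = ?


S = 1 - 1/4 + 1/9 - 1/16 + 1/25 - 1/36 + 1/49 - 1/64 ± ...
= 0.8252
(Full series converges to +π²/12 ≈ +0.8225)

S_13 = 0.8252


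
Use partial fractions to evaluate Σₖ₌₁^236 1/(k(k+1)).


1/(k(k+1)) = 1/k - 1/(k+1) (partial fractions)
Telescoping: Σ = 1 - 1/237 = 236/237

Sum = 236/237


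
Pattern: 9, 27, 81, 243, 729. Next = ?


Pattern: geometric (r=3)
Terms: 9, 27, 81, 243, 729
Next term = 2187

Next term = 2187


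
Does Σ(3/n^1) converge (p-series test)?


p-series test: Σ c/n^p converges if p > 1, diverges if p ≤ 1 (constant c > 0 doesn't affect convergence).
p = 1
1 ≤ 1 → DIVERGES

Diverges (p = 1 ≤ 1)


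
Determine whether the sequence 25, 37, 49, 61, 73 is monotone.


Differences: 12, 12, 12, 12
All differences > 0 → strictly INCREASING

Monotonically increasing


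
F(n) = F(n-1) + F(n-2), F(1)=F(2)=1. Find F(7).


Fibonacci sequence: 1, 1, 2, 3, 5, 8, 13
F(7) = 13

F(7) = 13


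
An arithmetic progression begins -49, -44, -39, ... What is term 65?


aₙ = a₁ + (n-1)d
= -49 + (65-1)×5
= -49 + 320
= 271

a_65 = 271


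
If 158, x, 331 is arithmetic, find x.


AM = (158 + 331)/2 = 489/2 = 244.5

AM = 244.5


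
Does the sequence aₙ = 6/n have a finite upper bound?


a₁ = 6, a₂ = 6/2, a₃ = 6/3, ...
0 < aₙ ≤ 6 for all n ≥ 1
Lower bound: 0, Upper bound: 6
The sequence IS bounded

Bounded (0 < aₙ ≤ 6)


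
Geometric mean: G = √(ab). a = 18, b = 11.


GM = √(18×11) = √198 = 14.0712

GM = 14.0712


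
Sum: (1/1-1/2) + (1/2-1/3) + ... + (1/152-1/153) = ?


Telescoping: adjacent terms cancel.
= 1/1 - 1/153
= 1 - 1/153 = 152/153

Sum = 152/153


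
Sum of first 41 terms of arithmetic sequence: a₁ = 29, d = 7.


aₙ = 29 + (41-1)×7 = 309
Sₙ = n(a₁+aₙ)/2 = 41×(29+309)/2
= 41×338/2 = 6929

S_41 = 6929


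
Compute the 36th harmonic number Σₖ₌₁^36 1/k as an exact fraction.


H_36 = 1/1 + 1/2 + 1/3 + ... + 1/36
= 54801925434709/13127595717600
≈ 4.1746

H_36 = 54801925434709/13127595717600 ≈ 4.1746


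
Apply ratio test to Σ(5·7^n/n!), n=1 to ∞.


aₙ = 5·7^n/n!
a_{n+1}/aₙ = 7^(n+1)/(n+1)! × n!/7^n  (constant 5 cancels)
= 7/(n+1)
L = lim(n→∞) 7/(n+1) = 0
L < 1 → series CONVERGES

Converges (ratio test: L = 0 < 1)


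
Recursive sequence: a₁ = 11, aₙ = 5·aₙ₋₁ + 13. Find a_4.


Computing step by step:
a_1 = 11
a_2 = 68
a_3 = 353
a_4 = 1778


a_4 = 1778


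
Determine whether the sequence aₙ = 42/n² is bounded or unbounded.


a₁ = 42, a₂ = 42/4, a₃ = 42/9, ...
0 < aₙ ≤ 42 for all n ≥ 1
The sequence IS bounded

Bounded (0 < aₙ ≤ 42)


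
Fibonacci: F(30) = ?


Fibonacci sequence: 1, 1, 2, 3, 5, 8, 13, 21, 34, 55, 89, ...
F(30) = 832040

F(30) = 832040


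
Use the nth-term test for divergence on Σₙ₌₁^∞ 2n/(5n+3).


lim(n→∞) 2n/(5n+3) = 2/5 = 2/5  (divide numerator and denominator by n)
lim aₙ = 2/5 ≠ 0 → series DIVERGES

Diverges (lim aₙ = 2/5 ≠ 0)


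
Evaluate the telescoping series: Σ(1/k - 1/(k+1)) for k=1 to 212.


Telescoping: adjacent terms cancel.
= 1/1 - 1/213
= 1 - 1/213 = 212/213

Sum = 212/213


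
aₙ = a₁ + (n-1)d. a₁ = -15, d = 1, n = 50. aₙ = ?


aₙ = a₁ + (n-1)d
= -15 + (50-1)×1
= -15 + 49
= 34

a_50 = 34


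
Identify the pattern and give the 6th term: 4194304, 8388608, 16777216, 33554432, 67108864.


Pattern: powers of 2: 2ⁿ
Terms: 4194304, 8388608, 16777216, 33554432, 67108864
Next term = 134217728

Next term = 134217728


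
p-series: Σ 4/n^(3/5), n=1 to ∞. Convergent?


p-series test: Σ c/n^p converges if p > 1, diverges if p ≤ 1 (constant c > 0 doesn't affect convergence).
p = 3/5
3/5 ≤ 1 → DIVERGES

Diverges (p = 3/5 ≤ 1)


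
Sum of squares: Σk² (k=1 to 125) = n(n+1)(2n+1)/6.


n = 125
n(n+1)(2n+1)/6 = 125×126×251/6
= 3953250/6 = 658875

Σk² = 658875


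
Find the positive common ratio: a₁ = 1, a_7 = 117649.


r^(n-1) = aₙ/a₁
r^6 = 117649/1 = 117649
r = 117649^(1/6)
= ±7; taking r > 0 gives r = 7

r = 7


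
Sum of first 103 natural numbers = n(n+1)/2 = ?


n(n+1)/2 = 103×104/2 = 10712/2 = 5356

Σk = 5356


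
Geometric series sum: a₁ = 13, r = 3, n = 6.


Sₙ = 13×(3^6 - 1)/(3 - 1)
= 13×(729 - 1)/2
= 13×728/2
= 4732

S_6 = 4732


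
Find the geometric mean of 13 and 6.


GM = √(13×6) = √78 = 8.8318

GM = 8.8318


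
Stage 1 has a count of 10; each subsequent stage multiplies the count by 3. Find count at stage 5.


aₙ = a₁·r^(n-1)
= 10×3^4
= 10×81
= 810

a_5 = 810


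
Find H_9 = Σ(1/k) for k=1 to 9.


H_9 = 1/1 + 1/2 + 1/3 + 1/4 + 1/5 + 1/6 + 1/7 + 1/8 + 1/9
= 7129/2520
≈ 2.829

H_9 = 7129/2520 ≈ 2.829


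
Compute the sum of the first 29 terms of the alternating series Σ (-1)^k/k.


S = -1 + 1/2 - 1/3 + 1/4 - 1/5 + 1/6 - 1/7 + 1/8 ± ...
= -0.7101
(Full series converges to -ln(2) ≈ -0.6931)

S_29 = -0.7101


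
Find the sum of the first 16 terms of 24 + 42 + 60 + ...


aₙ = 24 + (16-1)×18 = 294
Sₙ = n(a₁+aₙ)/2 = 16×(24+294)/2
= 16×318/2 = 2544

S_16 = 2544


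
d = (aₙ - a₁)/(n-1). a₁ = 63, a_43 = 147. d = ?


d = (aₙ - a₁)/(n-1)
= (147 - 63)/(43-1)
= 84/42 = 2

d = 2


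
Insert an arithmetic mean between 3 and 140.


AM = (3 + 140)/2 = 143/2 = 71.5

AM = 71.5


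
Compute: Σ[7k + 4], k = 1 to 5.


Σ(7k+4) = 7·Σk + 4·n
= 7·15 + 4·5
= 105 + 20 = 125

Σ = 125


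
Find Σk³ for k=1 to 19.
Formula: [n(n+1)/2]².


n(n+1)/2 = 19×20/2 = 190
Σk³ = 190² = 36100

Σk³ = 36100


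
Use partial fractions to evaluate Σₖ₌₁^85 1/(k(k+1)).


1/(k(k+1)) = 1/k - 1/(k+1) (partial fractions)
Telescoping: Σ = 1 - 1/86 = 85/86

Sum = 85/86


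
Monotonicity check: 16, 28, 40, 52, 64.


Differences: 12, 12, 12, 12
All differences > 0 → strictly INCREASING

Monotonically increasing


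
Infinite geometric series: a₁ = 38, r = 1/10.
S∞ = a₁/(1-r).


S∞ = a₁/(1-r) = 38/(1 - 1/10)
= 38/(9/10)
= 380/9

S∞ = 380/9


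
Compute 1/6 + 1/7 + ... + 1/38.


Σₖ₌6^38 1/k = 1/6 + 1/7 + 1/8 + ... + 1/38
= 944517924598993/485721041551200
≈ 1.9446

Sum = 944517924598993/485721041551200 ≈ 1.9446


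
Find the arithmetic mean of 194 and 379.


AM = (194 + 379)/2 = 573/2 = 286.5

AM = 286.5


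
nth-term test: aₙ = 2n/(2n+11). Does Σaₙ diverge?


lim(n→∞) 2n/(2n+11) = 2/2 = 1  (divide numerator and denominator by n)
lim aₙ = 1 ≠ 0 → series DIVERGES

Diverges (lim aₙ = 1 ≠ 0)


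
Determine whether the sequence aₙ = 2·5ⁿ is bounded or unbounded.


aₙ = 2·5ⁿ → as n→∞, aₙ→∞ (since base 5 > 1)
No finite upper bound exists
The sequence is UNBOUNDED

Unbounded (aₙ → ∞ as n → ∞)


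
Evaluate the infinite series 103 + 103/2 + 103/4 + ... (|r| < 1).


S∞ = a₁/(1-r) = 103/(1 - 1/2)
= 103/(1/2)
= 206

S∞ = 206


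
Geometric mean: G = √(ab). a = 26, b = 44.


GM = √(26×44) = √1144 = 33.8231

GM = 33.8231


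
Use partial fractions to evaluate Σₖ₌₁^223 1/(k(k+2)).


1/(k(k+2)) = (1/2)·(1/k - 1/(k+2)) (partial fractions)
Telescoping: Σ = (1/2)·(1 + 1/2 - 1/224 - 1/225) = 75151/100800

Sum = 75151/100800


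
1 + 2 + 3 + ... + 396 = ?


n(n+1)/2 = 396×397/2 = 157212/2 = 78606

Σk = 78606


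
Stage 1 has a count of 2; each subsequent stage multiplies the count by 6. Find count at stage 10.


aₙ = a₁·r^(n-1)
= 2×6^9
= 2×10077696
= 20155392

a_10 = 20155392


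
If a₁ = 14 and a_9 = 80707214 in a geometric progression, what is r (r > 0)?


r^(n-1) = aₙ/a₁
r^8 = 80707214/14 = 5764801
r = 5764801^(1/8)
= ±7; taking r > 0 gives r = 7

r = 7


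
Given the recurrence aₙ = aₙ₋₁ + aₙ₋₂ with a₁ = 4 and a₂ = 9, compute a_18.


Computing iteratively: 4, 9, 13, 22, 35, 57, 92, 149, 241, 390, 631, 1021, ...
a_18 = 18321

a_18 = 18321


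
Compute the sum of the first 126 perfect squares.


n = 126
n(n+1)(2n+1)/6 = 126×127×253/6
= 4048506/6 = 674751

Σk² = 674751


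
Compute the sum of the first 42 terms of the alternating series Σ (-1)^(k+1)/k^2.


S = 1 - 1/4 + 1/9 - 1/16 + 1/25 - 1/36 + 1/49 - 1/64 ± ...
= 0.8222
(Full series converges to +π²/12 ≈ +0.8225)

S_42 = 0.8222


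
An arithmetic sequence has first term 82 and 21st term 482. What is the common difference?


d = (aₙ - a₁)/(n-1)
= (482 - 82)/(21-1)
= 400/20 = 20

d = 20


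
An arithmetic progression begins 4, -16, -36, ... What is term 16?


aₙ = a₁ + (n-1)d
= 4 + (16-1)×-20
= 4 - 300
= -296

a_16 = -296


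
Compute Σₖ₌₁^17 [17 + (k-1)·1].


aₙ = 17 + (17-1)×1 = 33
Sₙ = n(a₁+aₙ)/2 = 17×(17+33)/2
= 17×50/2 = 425

S_17 = 425


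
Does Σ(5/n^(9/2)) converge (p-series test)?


p-series test: Σ c/n^p converges if p > 1, diverges if p ≤ 1 (constant c > 0 doesn't affect convergence).
p = 9/2
9/2 > 1 → CONVERGES

Converges (p = 9/2 > 1)


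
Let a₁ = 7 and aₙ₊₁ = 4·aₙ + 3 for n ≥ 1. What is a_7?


Computing step by step:
a_1 = 7
a_2 = 31
a_3 = 127
a_4 = 511
a_5 = 2047
a_6 = 8191
a_7 = 32767


a_7 = 32767


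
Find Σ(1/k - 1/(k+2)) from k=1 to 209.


Telescoping with gap 2: two head and two tail terms survive.
= (1 + 1/2) - (1/210 + 1/211)
= 3/2 - 1/210 - 1/211 = 33022/22155

Sum = 33022/22155


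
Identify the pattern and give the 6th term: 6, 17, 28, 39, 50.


Pattern: arithmetic (d=11)
Terms: 6, 17, 28, 39, 50
Next term = 61

Next term = 61


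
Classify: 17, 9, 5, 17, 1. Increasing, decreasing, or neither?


Differences: -8, -4, 12, -16
Difference at position 3 is +12 (> 0) but position 1 is -8 (< 0) — sequence both rises and falls
→ NOT monotonic

Not monotonic


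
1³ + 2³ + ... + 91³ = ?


n(n+1)/2 = 91×92/2 = 4186
Σk³ = 4186² = 17522596

Σk³ = 17522596


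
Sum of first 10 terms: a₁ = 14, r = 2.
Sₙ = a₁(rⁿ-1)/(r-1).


Sₙ = 14×(2^10 - 1)/(2 - 1)
= 14×(1024 - 1)/1
= 14×1023/1
= 14322

S_10 = 14322


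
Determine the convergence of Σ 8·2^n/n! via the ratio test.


aₙ = 8·2^n/n!
a_{n+1}/aₙ = 2^(n+1)/(n+1)! × n!/2^n  (constant 8 cancels)
= 2/(n+1)
L = lim(n→∞) 2/(n+1) = 0
L < 1 → series CONVERGES

Converges (ratio test: L = 0 < 1)


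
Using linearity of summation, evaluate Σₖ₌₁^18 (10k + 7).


Σ(10k+7) = 10·Σk + 7·n
= 10·171 + 7·18
= 1710 + 126 = 1836

Σ = 1836


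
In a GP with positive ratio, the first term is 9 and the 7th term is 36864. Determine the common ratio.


r^(n-1) = aₙ/a₁
r^6 = 36864/9 = 4096
r = 4096^(1/6)
= ±4; taking r > 0 gives r = 4

r = 4


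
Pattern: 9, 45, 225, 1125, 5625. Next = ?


Pattern: geometric (r=5)
Terms: 9, 45, 225, 1125, 5625
Next term = 28125

Next term = 28125


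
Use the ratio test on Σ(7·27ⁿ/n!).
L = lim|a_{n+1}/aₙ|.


aₙ = 7·27^n/n!
a_{n+1}/aₙ = 27^(n+1)/(n+1)! × n!/27^n  (constant 7 cancels)
= 27/(n+1)
L = lim(n→∞) 27/(n+1) = 0
L < 1 → series CONVERGES

Converges (ratio test: L = 0 < 1)


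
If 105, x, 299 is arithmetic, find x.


AM = (105 + 299)/2 = 404/2 = 202

AM = 202


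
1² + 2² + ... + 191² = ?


n = 191
n(n+1)(2n+1)/6 = 191×192×383/6
= 14045376/6 = 2340896

Σk² = 2340896


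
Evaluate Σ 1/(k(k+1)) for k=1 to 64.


1/(k(k+1)) = 1/k - 1/(k+1) (partial fractions)
Telescoping: Σ = 1 - 1/65 = 64/65

Sum = 64/65


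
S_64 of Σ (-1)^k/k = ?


S = -1 + 1/2 - 1/3 + 1/4 - 1/5 + 1/6 - 1/7 + 1/8 ± ...
= -0.6854
(Full series converges to -ln(2) ≈ -0.6931)

S_64 = -0.6854


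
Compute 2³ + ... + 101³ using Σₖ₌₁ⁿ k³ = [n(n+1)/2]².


Σₖ₌2^101 k³ = [101·102/2]² − [1·2/2]²
= 26532801 − 1 = 26532800

Σk³ = 26532800


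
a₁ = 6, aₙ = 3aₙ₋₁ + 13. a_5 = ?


Computing step by step:
a_1 = 6
a_2 = 31
a_3 = 106
a_4 = 331
a_5 = 1006


a_5 = 1006


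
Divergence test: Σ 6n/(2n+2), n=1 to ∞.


lim(n→∞) 6n/(2n+2) = 6/2 = 3  (divide numerator and denominator by n)
lim aₙ = 3 ≠ 0 → series DIVERGES

Diverges (lim aₙ = 3 ≠ 0)


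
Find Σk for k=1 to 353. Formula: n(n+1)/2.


n(n+1)/2 = 353×354/2 = 124962/2 = 62481

Σk = 62481


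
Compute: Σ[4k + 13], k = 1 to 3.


Σ(4k+13) = 4·Σk + 13·n
= 4·6 + 13·3
= 24 + 39 = 63

Σ = 63


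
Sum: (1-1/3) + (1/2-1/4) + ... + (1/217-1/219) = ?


Telescoping with gap 2: two head and two tail terms survive.
= (1 + 1/2) - (1/218 + 1/219)
= 3/2 - 1/218 - 1/219 = 35588/23871

Sum = 35588/23871


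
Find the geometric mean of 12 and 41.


GM = √(12×41) = √492 = 22.1811

GM = 22.1811


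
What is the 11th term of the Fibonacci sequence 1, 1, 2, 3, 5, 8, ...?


Fibonacci sequence: 1, 1, 2, 3, 5, 8, 13, 21, 34, 55, 89
F(11) = 89

F(11) = 89


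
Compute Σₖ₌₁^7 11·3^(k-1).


Sₙ = 11×(3^7 - 1)/(3 - 1)
= 11×(2187 - 1)/2
= 11×2186/2
= 12023

S_7 = 12023


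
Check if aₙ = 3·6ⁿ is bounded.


aₙ = 3·6ⁿ → as n→∞, aₙ→∞ (since base 6 > 1)
No finite upper bound exists
The sequence is UNBOUNDED

Unbounded (aₙ → ∞ as n → ∞)


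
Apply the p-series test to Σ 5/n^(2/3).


p-series test: Σ c/n^p converges if p > 1, diverges if p ≤ 1 (constant c > 0 doesn't affect convergence).
p = 2/3
2/3 ≤ 1 → DIVERGES

Diverges (p = 2/3 ≤ 1)


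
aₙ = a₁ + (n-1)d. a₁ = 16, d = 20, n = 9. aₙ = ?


aₙ = a₁ + (n-1)d
= 16 + (9-1)×20
= 16 + 160
= 176

a_9 = 176


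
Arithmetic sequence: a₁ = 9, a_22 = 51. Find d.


d = (aₙ - a₁)/(n-1)
= (51 - 9)/(22-1)
= 42/21 = 2

d = 2


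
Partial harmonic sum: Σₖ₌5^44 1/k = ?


Σₖ₌5^44 1/k = 1/5 + 1/6 + 1/7 + ... + 1/44
= 3080733578426640787/1345655451257488800
≈ 2.2894

Sum = 3080733578426640787/1345655451257488800 ≈ 2.2894


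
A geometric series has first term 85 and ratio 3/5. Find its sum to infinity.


S∞ = a₁/(1-r) = 85/(1 - 3/5)
= 85/(2/5)
= 425/2

S∞ = 425/2


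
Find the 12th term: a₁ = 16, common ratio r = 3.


aₙ = a₁·r^(n-1)
= 16×3^11
= 16×177147
= 2834352

a_12 = 2834352


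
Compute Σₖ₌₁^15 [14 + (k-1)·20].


aₙ = 14 + (15-1)×20 = 294
Sₙ = n(a₁+aₙ)/2 = 15×(14+294)/2
= 15×308/2 = 2310

S_15 = 2310


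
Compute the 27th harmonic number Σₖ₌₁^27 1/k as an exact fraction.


H_27 = 1/1 + 1/2 + 1/3 + ... + 1/27
= 312536252003/80313433200
≈ 3.8915

H_27 = 312536252003/80313433200 ≈ 3.8915


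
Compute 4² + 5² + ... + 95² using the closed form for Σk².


Σₖ₌4^95 k² = Σₖ₌₁^95 k² − Σₖ₌₁^3 k²
= 95·96·191/6 − 3·4·7/6
= 290320 − 14 = 290306

Σk² = 290306


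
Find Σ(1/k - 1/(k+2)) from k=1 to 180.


Telescoping with gap 2: two head and two tail terms survive.
= (1 + 1/2) - (1/181 + 1/182)
= 3/2 - 1/181 - 1/182 = 24525/16471

Sum = 24525/16471


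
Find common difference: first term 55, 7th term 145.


d = (aₙ - a₁)/(n-1)
= (145 - 55)/(7-1)
= 90/6 = 15

d = 15


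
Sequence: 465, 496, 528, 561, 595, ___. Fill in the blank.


Pattern: triangular numbers: n(n+1)/2
Terms: 465, 496, 528, 561, 595
Next term = 630

Next term = 630


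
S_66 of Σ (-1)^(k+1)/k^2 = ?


S = 1 - 1/4 + 1/9 - 1/16 + 1/25 - 1/36 + 1/49 - 1/64 ± ...
= 0.8224
(Full series converges to +π²/12 ≈ +0.8225)

S_66 = 0.8224


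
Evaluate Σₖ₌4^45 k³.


Σₖ₌4^45 k³ = [45·46/2]² − [3·4/2]²
= 1071225 − 36 = 1071189

Σk³ = 1071189


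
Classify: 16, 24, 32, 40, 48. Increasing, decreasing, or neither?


Differences: 8, 8, 8, 8
All differences > 0 → strictly INCREASING

Monotonically increasing


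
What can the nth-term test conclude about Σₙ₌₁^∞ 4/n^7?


lim(n→∞) 4/n^7 = 0
lim aₙ = 0 → nth-term test is INCONCLUSIVE
(Need other tests; this is actually a convergent p-series with p=7 > 1)

Inconclusive (lim aₙ = 0; need another test)


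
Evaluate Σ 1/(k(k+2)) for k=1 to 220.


1/(k(k+2)) = (1/2)·(1/k - 1/(k+2)) (partial fractions)
Telescoping: Σ = (1/2)·(1 + 1/2 - 1/221 - 1/222) = 36575/49062

Sum = 36575/49062


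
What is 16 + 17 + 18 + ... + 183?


Σₖ₌16^183 k = Σₖ₌₁^183 k − Σₖ₌₁^15 k
= 183·184/2 − 15·16/2
= 16836 − 120 = 16716

Σk = 16716


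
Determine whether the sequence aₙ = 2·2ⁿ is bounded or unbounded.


aₙ = 2·2ⁿ → as n→∞, aₙ→∞ (since base 2 > 1)
No finite upper bound exists
The sequence is UNBOUNDED

Unbounded (aₙ → ∞ as n → ∞)


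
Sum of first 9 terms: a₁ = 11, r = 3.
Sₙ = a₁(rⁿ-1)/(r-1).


Sₙ = 11×(3^9 - 1)/(3 - 1)
= 11×(19683 - 1)/2
= 11×19682/2
= 108251

S_9 = 108251


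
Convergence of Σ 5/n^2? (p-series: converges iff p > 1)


p-series test: Σ c/n^p converges if p > 1, diverges if p ≤ 1 (constant c > 0 doesn't affect convergence).
p = 2
2 > 1 → CONVERGES

Converges (p = 2 > 1)


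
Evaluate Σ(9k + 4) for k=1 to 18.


Σ(9k+4) = 9·Σk + 4·n
= 9·171 + 4·18
= 1539 + 72 = 1611

Σ = 1611


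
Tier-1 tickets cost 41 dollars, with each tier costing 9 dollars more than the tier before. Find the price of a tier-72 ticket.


aₙ = a₁ + (n-1)d
= 41 + (72-1)×9
= 41 + 639
= 680

a_72 = 680


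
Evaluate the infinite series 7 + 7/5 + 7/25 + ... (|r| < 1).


S∞ = a₁/(1-r) = 7/(1 - 1/5)
= 7/(4/5)
= 35/4

S∞ = 35/4


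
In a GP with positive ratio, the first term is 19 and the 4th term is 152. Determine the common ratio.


r^(n-1) = aₙ/a₁
r^3 = 152/19 = 8
r = 8^(1/3)
= 2

r = 2


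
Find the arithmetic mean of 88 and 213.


AM = (88 + 213)/2 = 301/2 = 150.5

AM = 150.5


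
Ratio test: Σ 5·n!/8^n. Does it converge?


aₙ = 5·n!/8^n
a_{n+1}/aₙ = (n+1)!/8^(n+1) × 8^n/n!  (constant 5 cancels)
= (n+1)/8
L = lim(n→∞) (n+1)/8 = ∞
L > 1 → series DIVERGES

Diverges (ratio test: L = ∞ > 1)


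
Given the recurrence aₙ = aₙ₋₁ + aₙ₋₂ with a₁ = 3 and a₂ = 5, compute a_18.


Computing iteratively: 3, 5, 8, 13, 21, 34, 55, 89, 144, 233, 377, 610, ...
a_18 = 10946

a_18 = 10946


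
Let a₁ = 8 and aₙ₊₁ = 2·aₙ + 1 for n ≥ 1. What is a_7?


Computing step by step:
a_1 = 8
a_2 = 17
a_3 = 35
a_4 = 71
a_5 = 143
a_6 = 287
a_7 = 575


a_7 = 575


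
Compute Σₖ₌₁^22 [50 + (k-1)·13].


aₙ = 50 + (22-1)×13 = 323
Sₙ = n(a₁+aₙ)/2 = 22×(50+323)/2
= 22×373/2 = 4103

S_22 = 4103


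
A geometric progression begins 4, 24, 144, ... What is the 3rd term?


aₙ = a₁·r^(n-1)
= 4×6^2
= 4×36
= 144

a_3 = 144


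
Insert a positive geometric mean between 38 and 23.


GM = √(38×23) = √874 = 29.5635

GM = 29.5635


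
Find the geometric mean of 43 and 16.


GM = √(43×16) = √688 = 26.2298

GM = 26.2298


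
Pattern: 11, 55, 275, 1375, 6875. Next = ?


Pattern: geometric (r=5)
Terms: 11, 55, 275, 1375, 6875
Next term = 34375

Next term = 34375


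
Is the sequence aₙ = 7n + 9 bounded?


aₙ = 7n + 9 → as n→∞, aₙ→∞
No finite upper bound exists
The sequence is UNBOUNDED

Unbounded (aₙ → ∞ as n → ∞)


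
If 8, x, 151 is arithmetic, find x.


AM = (8 + 151)/2 = 159/2 = 79.5

AM = 79.5


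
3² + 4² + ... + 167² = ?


Σₖ₌3^167 k² = Σₖ₌₁^167 k² − Σₖ₌₁^2 k²
= 167·168·335/6 − 2·3·5/6
= 1566460 − 5 = 1566455

Σk² = 1566455


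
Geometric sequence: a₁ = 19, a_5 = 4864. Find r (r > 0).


r^(n-1) = aₙ/a₁
r^4 = 4864/19 = 256
r = 256^(1/4)
= ±4; taking r > 0 gives r = 4

r = 4


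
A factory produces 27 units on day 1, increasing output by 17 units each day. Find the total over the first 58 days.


aₙ = 27 + (58-1)×17 = 996
Sₙ = n(a₁+aₙ)/2 = 58×(27+996)/2
= 58×1023/2 = 29667

S_58 = 29667


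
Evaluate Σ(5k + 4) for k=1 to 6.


Σ(5k+4) = 5·Σk + 4·n
= 5·21 + 4·6
= 105 + 24 = 129

Σ = 129


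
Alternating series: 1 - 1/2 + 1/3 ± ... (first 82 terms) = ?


S = 1 - 1/2 + 1/3 - 1/4 + 1/5 - 1/6 + 1/7 - 1/8 ± ...
= 0.6871
(Full series converges to +ln(2) ≈ +0.6931)

S_82 = 0.6871


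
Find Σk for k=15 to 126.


Σₖ₌15^126 k = Σₖ₌₁^126 k − Σₖ₌₁^14 k
= 126·127/2 − 14·15/2
= 8001 − 105 = 7896

Σk = 7896


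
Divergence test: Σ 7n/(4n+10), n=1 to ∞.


lim(n→∞) 7n/(4n+10) = 7/4 = 7/4  (divide numerator and denominator by n)
lim aₙ = 7/4 ≠ 0 → series DIVERGES

Diverges (lim aₙ = 7/4 ≠ 0)


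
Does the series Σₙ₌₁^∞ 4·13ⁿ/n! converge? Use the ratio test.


aₙ = 4·13^n/n!
a_{n+1}/aₙ = 13^(n+1)/(n+1)! × n!/13^n  (constant 4 cancels)
= 13/(n+1)
L = lim(n→∞) 13/(n+1) = 0
L < 1 → series CONVERGES

Converges (ratio test: L = 0 < 1)


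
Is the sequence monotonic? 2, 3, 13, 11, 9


Differences: 1, 10, -2, -2
Difference at position 1 is +1 (> 0) but position 3 is -2 (< 0) — sequence both rises and falls
→ NOT monotonic

Not monotonic


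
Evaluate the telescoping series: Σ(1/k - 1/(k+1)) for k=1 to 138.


Telescoping: adjacent terms cancel.
= 1/1 - 1/139
= 1 - 1/139 = 138/139

Sum = 138/139


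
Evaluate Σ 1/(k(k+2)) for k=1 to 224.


1/(k(k+2)) = (1/2)·(1/k - 1/(k+2)) (partial fractions)
Telescoping: Σ = (1/2)·(1 + 1/2 - 1/225 - 1/226) = 18956/25425

Sum = 18956/25425


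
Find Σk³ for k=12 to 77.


Σₖ₌12^77 k³ = [77·78/2]² − [11·12/2]²
= 9018009 − 4356 = 9013653

Σk³ = 9013653


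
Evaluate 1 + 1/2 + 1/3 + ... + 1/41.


H_41 = 1/1 + 1/2 + 1/3 + ... + 1/41
= 85691034670497533/19914562703599200
≈ 4.3029

H_41 = 85691034670497533/19914562703599200 ≈ 4.3029


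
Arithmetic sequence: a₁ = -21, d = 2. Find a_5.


aₙ = a₁ + (n-1)d
= -21 + (5-1)×2
= -21 + 8
= -13

a_5 = -13


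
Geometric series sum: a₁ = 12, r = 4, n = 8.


Sₙ = 12×(4^8 - 1)/(4 - 1)
= 12×(65536 - 1)/3
= 12×65535/3
= 262140

S_8 = 262140


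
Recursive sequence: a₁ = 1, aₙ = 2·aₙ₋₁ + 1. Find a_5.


Computing step by step:
a_1 = 1
a_2 = 3
a_3 = 7
a_4 = 15
a_5 = 31


a_5 = 31


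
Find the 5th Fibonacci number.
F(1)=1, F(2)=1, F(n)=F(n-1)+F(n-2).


Fibonacci sequence: 1, 1, 2, 3, 5
F(5) = 5

F(5) = 5


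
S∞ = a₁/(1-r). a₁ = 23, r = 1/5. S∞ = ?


S∞ = a₁/(1-r) = 23/(1 - 1/5)
= 23/(4/5)
= 115/4

S∞ = 115/4


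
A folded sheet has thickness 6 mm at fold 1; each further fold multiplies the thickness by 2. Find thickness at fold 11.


aₙ = a₁·r^(n-1)
= 6×2^10
= 6×1024
= 6144

a_11 = 6144


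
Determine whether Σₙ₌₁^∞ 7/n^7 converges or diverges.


p-series test: Σ c/n^p converges if p > 1, diverges if p ≤ 1 (constant c > 0 doesn't affect convergence).
p = 7
7 > 1 → CONVERGES

Converges (p = 7 > 1)


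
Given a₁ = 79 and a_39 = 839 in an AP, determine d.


d = (aₙ - a₁)/(n-1)
= (839 - 79)/(39-1)
= 760/38 = 20

d = 20


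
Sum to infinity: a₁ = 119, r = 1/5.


S∞ = a₁/(1-r) = 119/(1 - 1/5)
= 119/(4/5)
= 595/4

S∞ = 595/4


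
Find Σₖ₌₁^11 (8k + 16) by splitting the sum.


Σ(8k+16) = 8·Σk + 16·n
= 8·66 + 16·11
= 528 + 176 = 704

Σ = 704


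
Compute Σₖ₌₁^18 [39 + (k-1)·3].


aₙ = 39 + (18-1)×3 = 90
Sₙ = n(a₁+aₙ)/2 = 18×(39+90)/2
= 18×129/2 = 1161

S_18 = 1161


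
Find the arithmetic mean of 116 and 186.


AM = (116 + 186)/2 = 302/2 = 151

AM = 151


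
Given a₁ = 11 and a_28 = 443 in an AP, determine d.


d = (aₙ - a₁)/(n-1)
= (443 - 11)/(28-1)
= 432/27 = 16

d = 16


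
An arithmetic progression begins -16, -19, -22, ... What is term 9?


aₙ = a₁ + (n-1)d
= -16 + (9-1)×-3
= -16 - 24
= -40

a_9 = -40


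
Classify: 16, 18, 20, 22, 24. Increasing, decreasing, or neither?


Differences: 2, 2, 2, 2
All differences > 0 → strictly INCREASING

Monotonically increasing


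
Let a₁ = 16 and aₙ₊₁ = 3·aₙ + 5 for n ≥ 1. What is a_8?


Computing step by step:
a_1 = 16
a_2 = 53
a_3 = 164
a_4 = 497
a_5 = 1496
a_6 = 4493
a_7 = 13484
a_8 = 40457


a_8 = 40457


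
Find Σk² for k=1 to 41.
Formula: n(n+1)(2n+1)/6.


n = 41
n(n+1)(2n+1)/6 = 41×42×83/6
= 142926/6 = 23821

Σk² = 23821


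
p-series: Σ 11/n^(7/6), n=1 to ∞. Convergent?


p-series test: Σ c/n^p converges if p > 1, diverges if p ≤ 1 (constant c > 0 doesn't affect convergence).
p = 7/6
7/6 > 1 → CONVERGES

Converges (p = 7/6 > 1)


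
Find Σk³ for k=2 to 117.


Σₖ₌2^117 k³ = [117·118/2]² − [1·2/2]²
= 47651409 − 1 = 47651408

Σk³ = 47651408


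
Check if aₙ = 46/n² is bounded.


a₁ = 46, a₂ = 46/4, a₃ = 46/9, ...
0 < aₙ ≤ 46 for all n ≥ 1
The sequence IS bounded

Bounded (0 < aₙ ≤ 46)


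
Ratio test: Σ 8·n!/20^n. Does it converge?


aₙ = 8·n!/20^n
a_{n+1}/aₙ = (n+1)!/20^(n+1) × 20^n/n!  (constant 8 cancels)
= (n+1)/20
L = lim(n→∞) (n+1)/20 = ∞
L > 1 → series DIVERGES

Diverges (ratio test: L = ∞ > 1)


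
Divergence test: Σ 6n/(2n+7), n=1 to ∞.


lim(n→∞) 6n/(2n+7) = 6/2 = 3  (divide numerator and denominator by n)
lim aₙ = 3 ≠ 0 → series DIVERGES

Diverges (lim aₙ = 3 ≠ 0)


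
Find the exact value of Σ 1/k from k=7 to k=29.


Σₖ₌7^29 1/k = 1/7 + 1/8 + 1/9 + ... + 1/29
= 3520777082527/2329089562800
≈ 1.5117

Sum = 3520777082527/2329089562800 ≈ 1.5117


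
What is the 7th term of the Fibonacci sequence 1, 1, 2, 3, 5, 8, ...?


Fibonacci sequence: 1, 1, 2, 3, 5, 8, 13
F(7) = 13

F(7) = 13


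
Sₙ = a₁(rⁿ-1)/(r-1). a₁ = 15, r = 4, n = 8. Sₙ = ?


Sₙ = 15×(4^8 - 1)/(4 - 1)
= 15×(65536 - 1)/3
= 15×65535/3
= 327675

S_8 = 327675


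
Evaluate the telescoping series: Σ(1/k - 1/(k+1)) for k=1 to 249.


Telescoping: adjacent terms cancel.
= 1/1 - 1/250
= 1 - 1/250 = 249/250

Sum = 249/250


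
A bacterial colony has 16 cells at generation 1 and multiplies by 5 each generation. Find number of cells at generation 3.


aₙ = a₁·r^(n-1)
= 16×5^2
= 16×25
= 400

a_3 = 400


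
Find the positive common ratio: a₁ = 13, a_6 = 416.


r^(n-1) = aₙ/a₁
r^5 = 416/13 = 32
r = 32^(1/5)
= 2

r = 2


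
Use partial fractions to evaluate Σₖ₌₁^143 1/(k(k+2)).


1/(k(k+2)) = (1/2)·(1/k - 1/(k+2)) (partial fractions)
Telescoping: Σ = (1/2)·(1 + 1/2 - 1/144 - 1/145) = 31031/41760

Sum = 31031/41760


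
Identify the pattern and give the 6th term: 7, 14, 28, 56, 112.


Pattern: geometric (r=2)
Terms: 7, 14, 28, 56, 112
Next term = 224

Next term = 224


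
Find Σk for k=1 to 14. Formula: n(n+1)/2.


n(n+1)/2 = 14×15/2 = 210/2 = 105

Σk = 105


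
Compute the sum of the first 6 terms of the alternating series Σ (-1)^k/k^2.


S = -1 + 1/4 - 1/9 + 1/16 - 1/25 + 1/36
= -0.8108
(Full series converges to -π²/12 ≈ -0.8225)

S_6 = -0.8108


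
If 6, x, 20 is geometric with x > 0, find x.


GM = √(6×20) = √120 = 10.9545

GM = 10.9545


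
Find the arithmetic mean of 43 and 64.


AM = (43 + 64)/2 = 107/2 = 53.5

AM = 53.5


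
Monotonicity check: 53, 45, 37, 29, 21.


Differences: -8, -8, -8, -8
All differences < 0 → strictly DECREASING

Monotonically decreasing


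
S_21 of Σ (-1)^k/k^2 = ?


S = -1 + 1/4 - 1/9 + 1/16 - 1/25 + 1/36 - 1/49 + 1/64 ± ...
= -0.8235
(Full series converges to -π²/12 ≈ -0.8225)

S_21 = -0.8235


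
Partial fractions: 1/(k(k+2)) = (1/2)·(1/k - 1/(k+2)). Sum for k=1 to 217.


1/(k(k+2)) = (1/2)·(1/k - 1/(k+2)) (partial fractions)
Telescoping: Σ = (1/2)·(1 + 1/2 - 1/218 - 1/219) = 17794/23871

Sum = 17794/23871


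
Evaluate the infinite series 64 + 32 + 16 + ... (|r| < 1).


S∞ = a₁/(1-r) = 64/(1 - 1/2)
= 64/(1/2)
= 128

S∞ = 128


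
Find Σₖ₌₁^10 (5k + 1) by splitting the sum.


Σ(5k+1) = 5·Σk + 1·n
= 5·55 + 1·10
= 275 + 10 = 285

Σ = 285


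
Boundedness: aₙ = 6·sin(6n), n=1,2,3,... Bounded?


For all n, -1 ≤ sin(6n) ≤ 1, so -6 ≤ 6·sin(6n) ≤ 6
Lower bound: -6, Upper bound: 6
The sequence IS bounded

Bounded (-6 ≤ aₙ ≤ 6)


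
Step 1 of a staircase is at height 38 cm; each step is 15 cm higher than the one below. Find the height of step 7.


aₙ = a₁ + (n-1)d
= 38 + (7-1)×15
= 38 + 90
= 128

a_7 = 128


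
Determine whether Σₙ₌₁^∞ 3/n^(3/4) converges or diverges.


p-series test: Σ c/n^p converges if p > 1, diverges if p ≤ 1 (constant c > 0 doesn't affect convergence).
p = 3/4
3/4 ≤ 1 → DIVERGES

Diverges (p = 3/4 ≤ 1)


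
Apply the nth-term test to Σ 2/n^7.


lim(n→∞) 2/n^7 = 0
lim aₙ = 0 → nth-term test is INCONCLUSIVE
(Need other tests; this is actually a convergent p-series with p=7 > 1)

Inconclusive (lim aₙ = 0; need another test)


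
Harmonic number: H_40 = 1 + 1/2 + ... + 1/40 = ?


H_40 = 1/1 + 1/2 + 1/3 + ... + 1/40
= 2078178381193813/485721041551200
≈ 4.2785

H_40 = 2078178381193813/485721041551200 ≈ 4.2785


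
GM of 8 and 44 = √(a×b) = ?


GM = √(8×44) = √352 = 18.7617

GM = 18.7617


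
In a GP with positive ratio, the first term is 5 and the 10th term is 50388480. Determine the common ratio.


r^(n-1) = aₙ/a₁
r^9 = 50388480/5 = 10077696
r = 10077696^(1/9)
= 6

r = 6


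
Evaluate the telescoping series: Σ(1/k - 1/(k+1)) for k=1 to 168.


Telescoping: adjacent terms cancel.
= 1/1 - 1/169
= 1 - 1/169 = 168/169

Sum = 168/169


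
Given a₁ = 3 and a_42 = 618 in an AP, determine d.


d = (aₙ - a₁)/(n-1)
= (618 - 3)/(42-1)
= 615/41 = 15

d = 15


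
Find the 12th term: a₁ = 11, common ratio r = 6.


aₙ = a₁·r^(n-1)
= 11×6^11
= 11×362797056
= 3990767616

a_12 = 3990767616


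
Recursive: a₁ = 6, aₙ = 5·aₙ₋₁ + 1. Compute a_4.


Computing step by step:
a_1 = 6
a_2 = 31
a_3 = 156
a_4 = 781


a_4 = 781


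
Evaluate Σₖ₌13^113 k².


Σₖ₌13^113 k² = Σₖ₌₁^113 k² − Σₖ₌₁^12 k²
= 113·114·227/6 − 12·13·25/6
= 487369 − 650 = 486719

Σk² = 486719


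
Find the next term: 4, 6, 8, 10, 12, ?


Pattern: arithmetic (d=2)
Terms: 4, 6, 8, 10, 12
Next term = 14

Next term = 14


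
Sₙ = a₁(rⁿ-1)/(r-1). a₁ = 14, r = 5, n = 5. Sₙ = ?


Sₙ = 14×(5^5 - 1)/(5 - 1)
= 14×(3125 - 1)/4
= 14×3124/4
= 10934

S_5 = 10934


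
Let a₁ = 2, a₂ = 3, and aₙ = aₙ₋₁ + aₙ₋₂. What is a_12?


Computing iteratively: 2, 3, 5, 8, 13, 21, 34, 55, 89, 144, 233, 377
a_12 = 377

a_12 = 377


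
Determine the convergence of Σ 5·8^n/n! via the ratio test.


aₙ = 5·8^n/n!
a_{n+1}/aₙ = 8^(n+1)/(n+1)! × n!/8^n  (constant 5 cancels)
= 8/(n+1)
L = lim(n→∞) 8/(n+1) = 0
L < 1 → series CONVERGES

Converges (ratio test: L = 0 < 1)


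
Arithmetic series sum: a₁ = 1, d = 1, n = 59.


aₙ = 1 + (59-1)×1 = 59
Sₙ = n(a₁+aₙ)/2 = 59×(1+59)/2
= 59×60/2 = 1770

S_59 = 1770


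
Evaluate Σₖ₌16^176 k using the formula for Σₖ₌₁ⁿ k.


Σₖ₌16^176 k = Σₖ₌₁^176 k − Σₖ₌₁^15 k
= 176·177/2 − 15·16/2
= 15576 − 120 = 15456

Σk = 15456


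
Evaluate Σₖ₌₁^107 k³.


n(n+1)/2 = 107×108/2 = 5778
Σk³ = 5778² = 33385284

Σk³ = 33385284


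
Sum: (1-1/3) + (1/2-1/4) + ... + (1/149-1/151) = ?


Telescoping with gap 2: two head and two tail terms survive.
= (1 + 1/2) - (1/150 + 1/151)
= 3/2 - 1/150 - 1/151 = 16837/11325

Sum = 16837/11325


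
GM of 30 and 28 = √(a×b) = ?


GM = √(30×28) = √840 = 28.9828

GM = 28.9828


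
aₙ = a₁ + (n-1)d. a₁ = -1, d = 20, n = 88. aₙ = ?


aₙ = a₁ + (n-1)d
= -1 + (88-1)×20
= -1 + 1740
= 1739

a_88 = 1739


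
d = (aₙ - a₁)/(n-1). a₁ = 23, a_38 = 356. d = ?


d = (aₙ - a₁)/(n-1)
= (356 - 23)/(38-1)
= 333/37 = 9

d = 9


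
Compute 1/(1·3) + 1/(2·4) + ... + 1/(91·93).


1/(k(k+2)) = (1/2)·(1/k - 1/(k+2)) (partial fractions)
Telescoping: Σ = (1/2)·(1 + 1/2 - 1/92 - 1/93) = 12649/17112

Sum = 12649/17112


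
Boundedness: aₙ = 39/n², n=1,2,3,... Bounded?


a₁ = 39, a₂ = 39/4, a₃ = 39/9, ...
0 < aₙ ≤ 39 for all n ≥ 1
The sequence IS bounded

Bounded (0 < aₙ ≤ 39)


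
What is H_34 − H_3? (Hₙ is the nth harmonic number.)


Σₖ₌4^34 1/k = 1/4 + 1/5 + 1/6 + ... + 1/34
= 29994937019149/13127595717600
≈ 2.2849

Sum = 29994937019149/13127595717600 ≈ 2.2849


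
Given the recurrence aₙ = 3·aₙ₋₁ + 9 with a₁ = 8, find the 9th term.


Computing step by step:
a_1 = 8
a_2 = 33
a_3 = 108
a_4 = 333
a_5 = 1008
a_6 = 3033
a_7 = 9108
a_8 = 27333
a_9 = 82008


a_9 = 82008


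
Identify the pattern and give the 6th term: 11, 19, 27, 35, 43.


Pattern: arithmetic (d=8)
Terms: 11, 19, 27, 35, 43
Next term = 51

Next term = 51


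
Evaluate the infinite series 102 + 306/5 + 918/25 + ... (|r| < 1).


S∞ = a₁/(1-r) = 102/(1 - 3/5)
= 102/(2/5)
= 255

S∞ = 255


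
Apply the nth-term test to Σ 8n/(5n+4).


lim(n→∞) 8n/(5n+4) = 8/5 = 8/5  (divide numerator and denominator by n)
lim aₙ = 8/5 ≠ 0 → series DIVERGES

Diverges (lim aₙ = 8/5 ≠ 0)


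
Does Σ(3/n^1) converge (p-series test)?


p-series test: Σ c/n^p converges if p > 1, diverges if p ≤ 1 (constant c > 0 doesn't affect convergence).
p = 1
1 ≤ 1 → DIVERGES

Diverges (p = 1 ≤ 1)


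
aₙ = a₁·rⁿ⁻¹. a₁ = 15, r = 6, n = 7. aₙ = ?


aₙ = a₁·r^(n-1)
= 15×6^6
= 15×46656
= 699840

a_7 = 699840


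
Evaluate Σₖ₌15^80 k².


Σₖ₌15^80 k² = Σₖ₌₁^80 k² − Σₖ₌₁^14 k²
= 80·81·161/6 − 14·15·29/6
= 173880 − 1015 = 172865

Σk² = 172865


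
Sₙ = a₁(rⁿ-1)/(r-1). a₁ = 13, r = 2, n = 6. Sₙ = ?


Sₙ = 13×(2^6 - 1)/(2 - 1)
= 13×(64 - 1)/1
= 13×63/1
= 819

S_6 = 819


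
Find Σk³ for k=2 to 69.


Σₖ₌2^69 k³ = [69·70/2]² − [1·2/2]²
= 5832225 − 1 = 5832224

Σk³ = 5832224


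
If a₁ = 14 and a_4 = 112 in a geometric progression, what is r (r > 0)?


r^(n-1) = aₙ/a₁
r^3 = 112/14 = 8
r = 8^(1/3)
= 2

r = 2


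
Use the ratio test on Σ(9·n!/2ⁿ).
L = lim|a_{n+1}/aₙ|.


aₙ = 9·n!/2^n
a_{n+1}/aₙ = (n+1)!/2^(n+1) × 2^n/n!  (constant 9 cancels)
= (n+1)/2
L = lim(n→∞) (n+1)/2 = ∞
L > 1 → series DIVERGES

Diverges (ratio test: L = ∞ > 1)


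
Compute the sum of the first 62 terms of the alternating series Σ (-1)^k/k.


S = -1 + 1/2 - 1/3 + 1/4 - 1/5 + 1/6 - 1/7 + 1/8 ± ...
= -0.6851
(Full series converges to -ln(2) ≈ -0.6931)

S_62 = -0.6851


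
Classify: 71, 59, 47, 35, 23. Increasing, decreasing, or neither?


Differences: -12, -12, -12, -12
All differences < 0 → strictly DECREASING

Monotonically decreasing
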